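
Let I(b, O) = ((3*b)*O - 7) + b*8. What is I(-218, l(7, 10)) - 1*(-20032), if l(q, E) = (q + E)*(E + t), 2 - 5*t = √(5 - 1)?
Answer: -92899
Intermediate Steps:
t = 0 (t = ⅖ - √(5 - 1)/5 = ⅖ - √4/5 = ⅖ - ⅕*2 = ⅖ - ⅖ = 0)
l(q, E) = E*(E + q) (l(q, E) = (q + E)*(E + 0) = (E + q)*E = E*(E + q))
I(b, O) = -7 + 8*b + 3*O*b (I(b, O) = (3*O*b - 7) + 8*b = (-7 + 3*O*b) + 8*b = -7 + 8*b + 3*O*b)
I(-218, l(7, 10)) - 1*(-20032) = (-7 + 8*(-218) + 3*(10*(10 + 7))*(-218)) - 1*(-20032) = (-7 - 1744 + 3*(10*17)*(-218)) + 20032 = (-7 - 1744 + 3*170*(-218)) + 20032 = (-7 - 1744 - 111180) + 20032 = -112931 + 20032 = -92899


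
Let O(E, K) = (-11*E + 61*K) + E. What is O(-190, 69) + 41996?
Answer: 48105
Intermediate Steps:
O(E, K) = -10*E + 61*K
O(-190, 69) + 41996 = (-10*(-190) + 61*69) + 41996 = (1900 + 4209) + 41996 = 6109 + 41996 = 48105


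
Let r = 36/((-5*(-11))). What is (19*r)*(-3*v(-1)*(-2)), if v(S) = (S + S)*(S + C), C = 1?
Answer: 0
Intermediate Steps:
v(S) = 2*S*(1 + S) (v(S) = (S + S)*(S + 1) = (2*S)*(1 + S) = 2*S*(1 + S))
r = 36/55 ≈ 0.65455
(19*r)*(-3*v(-1)*(-2)) = (19*(36/55))*(-6*(-1)*(1 - 1)*(-2)) = 684*(-6*(-1)*0*(-2))/55 = 684*(-3*0*(-2))/55 = 684*(0*(-2))/55 = (684/55)*0 = 0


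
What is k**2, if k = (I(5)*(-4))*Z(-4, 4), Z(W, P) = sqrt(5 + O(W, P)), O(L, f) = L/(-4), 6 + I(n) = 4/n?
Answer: 64896/25 ≈ 2595.8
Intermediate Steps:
I(n) = -6 + 4/n
O(L, f) = -L/4 (O(L, f) = L*(-1/4) = -L/4)
Z(W, P) = sqrt(5 - W/4)
k = 104*sqrt(6)/5 (k = ((-6 + 4/5)*(-4))*(sqrt(20 - 1*(-4))/2) = ((-6 + 4*(1/5))*(-4))*(sqrt(20 + 4)/2) = ((-6 + 4/5)*(-4))*(sqrt(24)/2) = (-26/5*(-4))*((2*sqrt(6))/2) = 104*sqrt(6)/5 ≈ 50.949)
k**2 = (104*sqrt(6)/5)**2 = 64896/25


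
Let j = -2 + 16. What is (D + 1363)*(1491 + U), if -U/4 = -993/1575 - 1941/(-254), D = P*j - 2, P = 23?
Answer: 54721355403/22225 ≈ 2.4622e+6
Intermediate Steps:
j = 14
D = 320 (D = 23*14 - 2 = 322 - 2 = 320)
U = -1869902/66675 (U = -4*(-993/1575 - 1941/(-254)) = -4*(-993*1/1575 - 1941*(-1/254)) = -4*(-331/525 + 1941/254) = -4*934951/133350 = -1869902/66675 ≈ -28.045)
(D + 1363)*(1491 + U) = (320 + 1363)*(1491 - 1869902/66675) = 1683*(97542523/66675) = 54721355403/22225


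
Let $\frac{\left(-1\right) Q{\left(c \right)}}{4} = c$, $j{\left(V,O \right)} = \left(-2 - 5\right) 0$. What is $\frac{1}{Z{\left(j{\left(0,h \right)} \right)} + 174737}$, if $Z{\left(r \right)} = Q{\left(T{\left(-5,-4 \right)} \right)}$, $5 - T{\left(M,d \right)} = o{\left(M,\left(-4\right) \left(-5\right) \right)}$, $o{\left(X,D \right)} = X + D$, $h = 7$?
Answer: $\frac{1}{174777} \approx 5.7216 \cdot 10^{-6}$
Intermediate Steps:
$o{\left(X,D \right)} = D + X$
$j{\left(V,O \right)} = 0$ ($j{\left(V,O \right)} = \left(-7\right) 0 = 0$)
$T{\left(M,d \right)} = -15 - M$ ($T{\left(M,d \right)} = 5 - \left(\left(-4\right) \left(-5\right) + M\right) = 5 - \left(20 + M\right) = -15 - M$)
$Q{\left(c \right)} = - 4 c$
$Z{\left(r \right)} = 40$ ($Z{\left(r \right)} = - 4 \left(-15 - -5\right) = - 4 \left(-15 + 5\right) = \left(-4\right) \left(-10\right) = 40$)
$\frac{1}{Z{\left(j{\left(0,h \right)} \right)} + 174737} = \frac{1}{40 + 174737} = \frac{1}{174777}$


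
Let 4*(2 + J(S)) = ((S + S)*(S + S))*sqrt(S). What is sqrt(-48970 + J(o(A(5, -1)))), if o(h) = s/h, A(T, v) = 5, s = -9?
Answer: sqrt(-30607500 + 1215*I*sqrt(5))/25 ≈ 0.0098215 + 221.3*I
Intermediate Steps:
o(h) = -9/h
J(S) = -2 + S**(5/2) (J(S) = -2 + (((S + S)*(S + S))*sqrt(S))/4 = -2 + (((2*S)*(2*S))*sqrt(S))/4 = -2 + ((4*S**2)*sqrt(S))/4 = -2 + (4*S**(5/2))/4 = -2 + S**(5/2))
sqrt(-48970 + J(o(A(5, -1)))) = sqrt(-48970 + (-2 + (-9/5)**(5/2))) = sqrt(-48970 + (-2 + 243*I*sqrt(5)/125)) = sqrt(-48972 + 243*I*sqrt(5)/125)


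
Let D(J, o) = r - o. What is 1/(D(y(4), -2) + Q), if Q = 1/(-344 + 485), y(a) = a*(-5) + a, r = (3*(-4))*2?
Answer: -141/3101 ≈ -0.045469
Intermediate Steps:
r = -24 (r = -12*2 = -24)
y(a) = -4*a (y(a) = -5*a + a = -4*a)
D(J, o) = -24 - o
Q = 1/141 ≈ 0.0070922
1/(D(y(4), -2) + Q) = 1/((-24 - 1*(-2)) + 1/141) = 1/((-24 + 2) + 1/141) = 1/(-22 + 1/141) = 1/(-3101/141) = -141/3101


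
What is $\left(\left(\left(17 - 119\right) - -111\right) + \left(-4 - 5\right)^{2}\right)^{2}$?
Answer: $8100$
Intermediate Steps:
$\left(\left(\left(17 - 119\right) - -111\right) + \left(-4 - 5\right)^{2}\right)^{2} = \left(\left(-102 + 111\right) + \left(-9\right)^{2}\right)^{2} = \left(9 + 81\right)^{2} = 90^{2} = 8100$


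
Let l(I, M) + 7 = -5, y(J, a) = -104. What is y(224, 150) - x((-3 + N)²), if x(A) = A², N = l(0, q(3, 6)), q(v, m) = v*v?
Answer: -50729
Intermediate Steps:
q(v, m) = v²
l(I, M) = -12 (l(I, M) = -7 - 5 = -12)
N = -12
y(224, 150) - x((-3 + N)²) = -104 - ((-3 - 12)²)² = -104 - ((-15)²)² = -104 - 1*225² = -104 - 1*50625 = -104 - 50625 = -50729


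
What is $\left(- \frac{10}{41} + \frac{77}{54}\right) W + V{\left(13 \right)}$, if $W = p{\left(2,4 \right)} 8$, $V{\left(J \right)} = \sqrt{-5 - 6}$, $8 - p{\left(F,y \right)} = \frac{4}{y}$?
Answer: $\frac{73276}{1107} + i \sqrt{11} \approx 66.193 + 3.3166 i$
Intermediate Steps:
$p{\left(F,y \right)} = 8 - \frac{4}{y}$
$V{\left(J \right)} = i \sqrt{11}$ ($V{\left(J \right)} = \sqrt{-11} = i \sqrt{11}$)
$W = 56$ ($W = \left(8 - \frac{4}{4}\right) 8 = \left(8 - 1\right) 8 = 7 \cdot 8 = 56$)
$\left(- \frac{10}{41} + \frac{77}{54}\right) W + V{\left(13 \right)} = \left(- \frac{10}{41} + \frac{77}{54}\right) 56 + i \sqrt{11} = \frac{2617}{2214} \cdot 56 + i \sqrt{11} = \frac{73276}{1107} + i \sqrt{11}$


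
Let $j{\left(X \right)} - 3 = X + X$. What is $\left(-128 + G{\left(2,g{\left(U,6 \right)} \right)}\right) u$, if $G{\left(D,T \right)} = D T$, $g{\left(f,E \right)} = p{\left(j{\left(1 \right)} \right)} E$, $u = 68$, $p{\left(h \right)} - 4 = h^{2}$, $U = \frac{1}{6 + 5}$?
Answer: $14960$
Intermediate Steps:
$j{\left(X \right)} = 3 + 2 X$ ($j{\left(X \right)} = 3 + \left(X + X\right) = 3 + 2 X$)
$U = \frac{1}{11} \approx 0.090909$
$p{\left(h \right)} = 4 + h^{2}$
$g{\left(f,E \right)} = 29 E$ ($g{\left(f,E \right)} = \left(4 + \left(3 + 2 \cdot 1\right)^{2}\right) E = \left(4 + \left(3 + 2\right)^{2}\right) E = \left(4 + 5^{2}\right) E = \left(4 + 25\right) E = 29 E$)
$\left(-128 + G{\left(2,g{\left(U,6 \right)} \right)}\right) u = \left(-128 + 2 \cdot 29 \cdot 6\right) 68 = \left(-128 + 2 \cdot 174\right) 68 = \left(-128 + 348\right) 68 = 220 \cdot 68 = 14960$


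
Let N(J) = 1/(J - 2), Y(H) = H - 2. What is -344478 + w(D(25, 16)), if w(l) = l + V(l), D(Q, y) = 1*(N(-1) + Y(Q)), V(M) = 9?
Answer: -1033339/3 ≈ -3.4445e+5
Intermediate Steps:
Y(H) = -2 + H
N(J) = 1/(-2 + J)
D(Q, y) = -7/3 + Q (D(Q, y) = 1*(1/(-2 - 1) + (-2 + Q)) = 1*(1/(-3) + (-2 + Q)) = 1*(-1/3 + (-2 + Q)) = 1*(-7/3 + Q) = -7/3 + Q)
w(l) = 9 + l (w(l) = l + 9 = 9 + l)
-344478 + w(D(25, 16)) = -344478 + (9 + (-7/3 + 25)) = -344478 + (9 + 68/3) = -344478 + 95/3 = -1033339/3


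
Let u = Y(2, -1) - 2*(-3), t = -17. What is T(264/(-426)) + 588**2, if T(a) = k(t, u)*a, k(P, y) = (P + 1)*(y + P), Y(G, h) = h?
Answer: 24539376/71 ≈ 3.4563e+5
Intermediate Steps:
u = 5 (u = -1 - 2*(-3) = -1 + 6 = 5)
k(P, y) = (1 + P)*(P + y)
T(a) = 192*a (T(a) = (-17 + 5 + (-17)**2 - 17*5)*a = (-17 + 5 + 289 - 85)*a = 192*a)
T(264/(-426)) + 588**2 = 192*(264/(-426)) + 588**2 = 192*(264*(-1/426)) + 345744 = 192*(-44/71) + 345744 = -8448/71 + 345744 = 24539376/71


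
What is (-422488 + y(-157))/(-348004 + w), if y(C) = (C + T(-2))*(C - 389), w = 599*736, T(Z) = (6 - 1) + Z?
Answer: -84601/23215 ≈ -3.6442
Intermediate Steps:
T(Z) = 5 + Z
w = 440864
y(C) = (-389 + C)*(3 + C) (y(C) = (C + (5 - 2))*(C - 389) = (C + 3)*(-389 + C) = (3 + C)*(-389 + C) = (-389 + C)*(3 + C))
(-422488 + y(-157))/(-348004 + w) = (-422488 + (-1167 + (-157)² - 386*(-157)))/(-348004 + 440864) = (-422488 + (-1167 + 24649 + 60602))/92860 = (-422488 + 84084)*(1/92860) = -338404*1/92860 = -84601/23215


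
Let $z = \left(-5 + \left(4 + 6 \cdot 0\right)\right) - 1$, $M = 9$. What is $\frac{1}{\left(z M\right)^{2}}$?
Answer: $\frac{1}{324} \approx 0.0030864$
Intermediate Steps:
$z = -2$ ($z = \left(-5 + \left(4 + 0\right)\right) - 1 = \left(-5 + 4\right) - 1 = -1 - 1 = -2$)
$\frac{1}{\left(z M\right)^{2}} = \frac{1}{\left(\left(-2\right) 9\right)^{2}} = \frac{1}{\left(-18\right)^{2}} = \frac{1}{324}$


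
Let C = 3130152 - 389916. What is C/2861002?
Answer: 1370118/1430501 ≈ 0.95779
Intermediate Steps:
C = 2740236
C/2861002 = 2740236/2861002 = 2740236*(1/2861002) = 1370118/1430501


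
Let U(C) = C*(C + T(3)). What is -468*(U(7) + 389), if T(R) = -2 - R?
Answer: -188604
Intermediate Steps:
U(C) = C*(-5 + C) (U(C) = C*(C + (-2 - 1*3)) = C*(C + (-2 - 3)) = C*(C - 5) = C*(-5 + C))
-468*(U(7) + 389) = -468*(7*(-5 + 7) + 389) = -468*(7*2 + 389) = -468*(14 + 389) = -468*403 = -188604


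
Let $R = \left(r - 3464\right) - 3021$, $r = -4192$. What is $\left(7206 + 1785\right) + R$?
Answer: $-1686$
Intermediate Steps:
$R = -10677$ ($R = \left(-4192 - 3464\right) - 3021 = -7656 - 3021 = -10677$)
$\left(7206 + 1785\right) + R = \left(7206 + 1785\right) - 10677 = 8991 - 10677 = -1686$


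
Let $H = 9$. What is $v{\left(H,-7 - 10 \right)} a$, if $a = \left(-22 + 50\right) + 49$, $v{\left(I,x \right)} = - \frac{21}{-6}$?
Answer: $\frac{539}{2} \approx 269.5$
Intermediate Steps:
$v{\left(I,x \right)} = \frac{7}{2}$ ($v{\left(I,x \right)} = \left(-21\right) \left(- \frac{1}{6}\right) = \frac{7}{2}$)
$a = 77$ ($a = 28 + 49 = 77$)
$v{\left(H,-7 - 10 \right)} a = \frac{7}{2} \cdot 77 = \frac{539}{2}$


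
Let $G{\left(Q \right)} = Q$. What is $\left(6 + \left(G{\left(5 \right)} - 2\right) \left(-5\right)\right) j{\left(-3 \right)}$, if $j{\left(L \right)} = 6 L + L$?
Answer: $189$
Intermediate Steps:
$j{\left(L \right)} = 7 L$
$\left(6 + \left(G{\left(5 \right)} - 2\right) \left(-5\right)\right) j{\left(-3 \right)} = \left(6 + \left(5 - 2\right) \left(-5\right)\right) 7 \left(-3\right) = \left(6 + 3 \left(-5\right)\right) \left(-21\right) = \left(6 - 15\right) \left(-21\right) = \left(-9\right) \left(-21\right) = 189$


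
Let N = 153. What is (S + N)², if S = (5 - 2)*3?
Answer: 26244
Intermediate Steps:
S = 9 (S = 3*3 = 9)
(S + N)² = (9 + 153)² = 162² = 26244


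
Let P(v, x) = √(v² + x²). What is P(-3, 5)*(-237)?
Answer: -237*√34 ≈ -1381.9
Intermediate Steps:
P(-3, 5)*(-237) = √((-3)² + 5²)*(-237) = √(9 + 25)*(-237) = √34*(-237) = -237*√34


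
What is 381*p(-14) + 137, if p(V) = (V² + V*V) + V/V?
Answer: 149870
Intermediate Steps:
p(V) = 1 + 2*V² (p(V) = (V² + V²) + 1 = 2*V² + 1 = 1 + 2*V²)
381*p(-14) + 137 = 381*(1 + 2*(-14)²) + 137 = 381*(1 + 2*196) + 137 = 381*(1 + 392) + 137 = 381*393 + 137 = 149733 + 137 = 149870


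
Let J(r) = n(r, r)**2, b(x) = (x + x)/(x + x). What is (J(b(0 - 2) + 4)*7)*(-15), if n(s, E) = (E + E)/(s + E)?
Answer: -105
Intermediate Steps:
b(x) = 1 (b(x) = (2*x)/((2*x)) = (2*x)*(1/(2*x)) = 1)
n(s, E) = 2*E/(E + s) (n(s, E) = (2*E)/(E + s) = 2*E/(E + s))
J(r) = 1 (J(r) = (2*r/(r + r))**2 = (2*r/((2*r)))**2 = (2*r*(1/(2*r)))**2 = 1**2 = 1)
(J(b(0 - 2) + 4)*7)*(-15) = (1*7)*(-15) = 7*(-15) = -105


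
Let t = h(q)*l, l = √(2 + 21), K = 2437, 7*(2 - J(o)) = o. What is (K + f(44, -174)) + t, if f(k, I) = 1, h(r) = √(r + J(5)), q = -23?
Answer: 2438 + 2*I*√6118/7 ≈ 2438.0 + 22.348*I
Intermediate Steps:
J(o) = 2 - o/7
h(r) = √(9/7 + r) (h(r) = √(r + (2 - ⅐*5)) = √(r + (2 - 5/7)) = √(r + 9/7) = √(9/7 + r))
l = √23 ≈ 4.7958
t = 2*I*√6118/7 (t = (√(63 + 49*(-23))/7)*√23 = (√(63 - 1127)/7)*√23 = (√(-1064)/7)*√23 = ((2*I*√266)/7)*√23 = (2*I*√266/7)*√23 = 2*I*√6118/7 ≈ 22.348*I)
(K + f(44, -174)) + t = (2437 + 1) + 2*I*√6118/7 = 2438 + 2*I*√6118/7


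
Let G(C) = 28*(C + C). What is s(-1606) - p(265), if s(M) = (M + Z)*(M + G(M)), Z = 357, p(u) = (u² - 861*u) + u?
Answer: 114493633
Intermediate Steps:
p(u) = u² - 860*u
G(C) = 56*C (G(C) = 28*(2*C) = 56*C)
s(M) = 57*M*(357 + M) (s(M) = (M + 357)*(M + 56*M) = (357 + M)*(57*M) = 57*M*(357 + M))
s(-1606) - p(265) = 57*(-1606)*(357 - 1606) - 265*(-860 + 265) = 57*(-1606)*(-1249) - 265*(-595) = 114335958 - 1*(-157675) = 114335958 + 157675 = 114493633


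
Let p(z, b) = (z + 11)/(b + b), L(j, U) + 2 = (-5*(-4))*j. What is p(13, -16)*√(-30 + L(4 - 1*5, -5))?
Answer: -3*I*√13/2 ≈ -5.4083*I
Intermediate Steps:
L(j, U) = -2 + 20*j (L(j, U) = -2 + (-5*(-4))*j = -2 + 20*j)
p(z, b) = (11 + z)/(2*b) (p(z, b) = (11 + z)/((2*b)) = (11 + z)*(1/(2*b)) = (11 + z)/(2*b))
p(13, -16)*√(-30 + L(4 - 1*5, -5)) = ((½)*(11 + 13)/(-16))*√(-30 + (-2 + 20*(4 - 1*5))) = ((½)*(-1/16)*24)*√(-30 + (-2 + 20*(4 - 5))) = -3*√(-30 + (-2 + 20*(-1)))/4 = -3*√(-30 + (-2 - 20))/4 = -3*√(-30 - 22)/4 = -3*I*√13/2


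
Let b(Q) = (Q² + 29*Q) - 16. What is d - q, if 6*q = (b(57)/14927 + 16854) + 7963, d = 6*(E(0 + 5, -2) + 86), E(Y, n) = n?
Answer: -325308997/89562 ≈ -3632.2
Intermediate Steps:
b(Q) = -16 + Q² + 29*Q
d = 504 (d = 6*(-2 + 86) = 6*84 = 504)
q = 370448245/89562 (q = (((-16 + 57² + 29*57)/14927 + 16854) + 7963)/6 = (((-16 + 3249 + 1653)*(1/14927) + 16854) + 7963)/6 = ((4886*(1/14927) + 16854) + 7963)/6 = ((4886/14927 + 16854) + 7963)/6 = (251584544/14927 + 7963)/6 = (⅙)*(370448245/14927) = 370448245/89562 ≈ 4136.2)
d - q = 504 - 1*370448245/89562 = 504 - 370448245/89562 = -325308997/89562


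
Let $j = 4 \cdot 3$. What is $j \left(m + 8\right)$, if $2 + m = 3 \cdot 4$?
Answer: $216$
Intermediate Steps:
$m = 10$ ($m = -2 + 3 \cdot 4 = -2 + 12 = 10$)
$j = 12$
$j \left(m + 8\right) = 12 \left(10 + 8\right) = 12 \cdot 18 = 216$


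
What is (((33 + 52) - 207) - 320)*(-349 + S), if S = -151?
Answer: 221000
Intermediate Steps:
(((33 + 52) - 207) - 320)*(-349 + S) = (((33 + 52) - 207) - 320)*(-349 - 151) = ((85 - 207) - 320)*(-500) = (-122 - 320)*(-500) = -442*(-500) = 221000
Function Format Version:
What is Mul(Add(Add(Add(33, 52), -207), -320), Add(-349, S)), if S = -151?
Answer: 221000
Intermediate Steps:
Mul(Add(Add(Add(33, 52), -207), -320), Add(-349, S)) = Mul(Add(Add(Add(33, 52), -207), -320), Add(-349, -151)) = Mul(Add(Add(85, -207), -320), -500) = Mul(Add(-122, -320), -500) = Mul(-442, -500) = 221000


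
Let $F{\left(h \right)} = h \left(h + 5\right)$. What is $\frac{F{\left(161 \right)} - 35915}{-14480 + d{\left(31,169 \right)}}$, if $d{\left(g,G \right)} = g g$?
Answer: $\frac{9189}{13519} \approx 0.67971$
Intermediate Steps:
$F{\left(h \right)} = h \left(5 + h\right)$
$d{\left(g,G \right)} = g^{2}$
$\frac{F{\left(161 \right)} - 35915}{-14480 + d{\left(31,169 \right)}} = \frac{161 \left(5 + 161\right) - 35915}{-14480 + 31^{2}} = \frac{161 \cdot 166 - 35915}{-14480 + 961} = \frac{26726 - 35915}{-13519} = \left(-9189\right) \left(- \frac{1}{13519}\right) = \frac{9189}{13519}$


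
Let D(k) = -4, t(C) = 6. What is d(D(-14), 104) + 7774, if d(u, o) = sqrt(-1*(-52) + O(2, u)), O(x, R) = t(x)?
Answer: 7774 + sqrt(58) ≈ 7781.6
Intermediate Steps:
O(x, R) = 6
d(u, o) = sqrt(58) (d(u, o) = sqrt(-1*(-52) + 6) = sqrt(52 + 6) = sqrt(58))
d(D(-14), 104) + 7774 = sqrt(58) + 7774 = 7774 + sqrt(58)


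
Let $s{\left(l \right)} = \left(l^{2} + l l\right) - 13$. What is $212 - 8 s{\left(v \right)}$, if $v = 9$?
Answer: $-980$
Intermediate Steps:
$s{\left(l \right)} = -13 + 2 l^{2}$ ($s{\left(l \right)} = \left(l^{2} + l^{2}\right) - 13 = 2 l^{2} - 13 = -13 + 2 l^{2}$)
$212 - 8 s{\left(v \right)} = 212 - 8 \left(-13 + 2 \cdot 9^{2}\right) = 212 - 8 \left(-13 + 2 \cdot 81\right) = 212 - 8 \left(-13 + 162\right) = 212 - 1192 = -980$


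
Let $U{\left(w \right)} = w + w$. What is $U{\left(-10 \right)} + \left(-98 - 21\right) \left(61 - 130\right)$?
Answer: $8191$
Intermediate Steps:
$U{\left(w \right)} = 2 w$
$U{\left(-10 \right)} + \left(-98 - 21\right) \left(61 - 130\right) = 2 \left(-10\right) + \left(-98 - 21\right) \left(61 - 130\right) = -20 - -8211 = -20 + 8211 = 8191$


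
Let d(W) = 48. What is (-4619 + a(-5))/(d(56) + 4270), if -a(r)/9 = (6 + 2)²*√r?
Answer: -4619/4318 - 288*I*√5/2159 ≈ -1.0697 - 0.29828*I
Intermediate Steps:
a(r) = -576*√r (a(r) = -9*(6 + 2)²*√r = -9*8²*√r = -576*√r)
(-4619 + a(-5))/(d(56) + 4270) = (-4619 - 576*I*√5)/(48 + 4270) = (-4619 - 576*I*√5)/4318 = (-4619 - 576*I*√5)*(1/4318) = -4619/4318 - 288*I*√5/2159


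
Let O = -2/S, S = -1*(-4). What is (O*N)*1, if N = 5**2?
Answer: -25/2 ≈ -12.500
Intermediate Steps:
S = 4
N = 25
O = -1/2 (O = -2/4 = -2*1/4 = -1/2 ≈ -0.50000)
(O*N)*1 = -1/2*25*1 = -25/2*1 = -25/2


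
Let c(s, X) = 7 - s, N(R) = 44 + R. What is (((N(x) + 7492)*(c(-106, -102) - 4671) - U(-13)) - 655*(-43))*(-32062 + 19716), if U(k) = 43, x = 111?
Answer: 429972956784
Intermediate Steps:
(((N(x) + 7492)*(c(-106, -102) - 4671) - U(-13)) - 655*(-43))*(-32062 + 19716) = ((((44 + 111) + 7492)*((7 - 1*(-106)) - 4671) - 1*43) - 655*(-43))*(-32062 + 19716) = (((155 + 7492)*((7 + 106) - 4671) - 43) + 28165)*(-12346) = ((7647*(113 - 4671) - 43) + 28165)*(-12346) = ((7647*(-4558) - 43) + 28165)*(-12346) = ((-34855026 - 43) + 28165)*(-12346) = (-34855069 + 28165)*(-12346) = -34826904*(-12346) = 429972956784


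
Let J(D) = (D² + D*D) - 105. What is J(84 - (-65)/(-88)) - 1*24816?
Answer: -42809183/3872 ≈ -11056.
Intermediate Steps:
J(D) = -105 + 2*D² (J(D) = (D² + D²) - 105 = 2*D² - 105 = -105 + 2*D²)
J(84 - (-65)/(-88)) - 1*24816 = (-105 + 2*(84 - (-65)/(-88))²) - 1*24816 = (-105 + 2*(84 - (-65)*(-1)/88)²) - 24816 = (-105 + 2*(84 - 1*65/88)²) - 24816 = (-105 + 2*(84 - 65/88)²) - 24816 = (-105 + 2*(7327/88)²) - 24816 = (-105 + 2*(53684929/7744)) - 24816 = (-105 + 53684929/3872) - 24816 = 53278369/3872 - 24816 = -42809183/3872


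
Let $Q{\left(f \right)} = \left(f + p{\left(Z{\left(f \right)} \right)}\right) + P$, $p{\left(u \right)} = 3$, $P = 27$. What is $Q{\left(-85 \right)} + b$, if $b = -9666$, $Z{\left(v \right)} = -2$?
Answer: $-9721$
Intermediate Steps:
$Q{\left(f \right)} = 30 + f$ ($Q{\left(f \right)} = \left(f + 3\right) + 27 = \left(3 + f\right) + 27 = 30 + f$)
$Q{\left(-85 \right)} + b = \left(30 - 85\right) - 9666 = -55 - 9666 = -9721$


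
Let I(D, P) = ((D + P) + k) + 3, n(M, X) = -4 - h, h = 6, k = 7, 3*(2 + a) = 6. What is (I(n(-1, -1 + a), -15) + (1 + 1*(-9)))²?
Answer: 529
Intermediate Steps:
a = 0 (a = -2 + (⅓)*6 = -2 + 2 = 0)
n(M, X) = -10 (n(M, X) = -4 - 1*6 = -4 - 6 = -10)
I(D, P) = 10 + D + P (I(D, P) = ((D + P) + 7) + 3 = (7 + D + P) + 3 = 10 + D + P)
(I(n(-1, -1 + a), -15) + (1 + 1*(-9)))² = ((10 - 10 - 15) + (1 + 1*(-9)))² = (-15 + (1 - 9))² = (-15 - 8)² = (-23)² = 529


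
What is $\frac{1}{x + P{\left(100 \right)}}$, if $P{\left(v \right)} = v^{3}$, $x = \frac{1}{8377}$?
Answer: $\frac{8377}{8377000001} \approx 1.0 \cdot 10^{-6}$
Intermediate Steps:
$x = \frac{1}{8377} \approx 0.00011937$
$\frac{1}{x + P{\left(100 \right)}} = \frac{1}{\frac{1}{8377} + 100^{3}} = \frac{1}{\frac{1}{8377} + 1000000} = \frac{1}{\frac{8377000001}{8377}} = \frac{8377}{8377000001}$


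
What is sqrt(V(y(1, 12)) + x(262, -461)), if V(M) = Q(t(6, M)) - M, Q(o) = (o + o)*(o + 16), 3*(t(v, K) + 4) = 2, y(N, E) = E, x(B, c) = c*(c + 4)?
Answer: 215*sqrt(41)/3 ≈ 458.89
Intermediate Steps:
x(B, c) = c*(4 + c)
t(v, K) = -10/3 (t(v, K) = -4 + (1/3)*2 = -4 + 2/3 = -10/3)
Q(o) = 2*o*(16 + o) (Q(o) = (2*o)*(16 + o) = 2*o*(16 + o))
V(M) = -760/9 - M (V(M) = 2*(-10/3)*(16 - 10/3) - M = 2*(-10/3)*(38/3) - M = -760/9 - M)
sqrt(V(y(1, 12)) + x(262, -461)) = sqrt((-760/9 - 1*12) - 461*(4 - 461)) = sqrt((-760/9 - 12) - 461*(-457)) = sqrt(-868/9 + 210677) = sqrt(1895225/9) = 215*sqrt(41)/3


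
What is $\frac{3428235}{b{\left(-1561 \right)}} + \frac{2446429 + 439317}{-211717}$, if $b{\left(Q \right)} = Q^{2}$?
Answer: $- \frac{6305942249371}{515895259957} \approx -12.223$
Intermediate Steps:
$\frac{3428235}{b{\left(-1561 \right)}} + \frac{2446429 + 439317}{-211717} = \frac{3428235}{\left(-1561\right)^{2}} + \frac{2446429 + 439317}{-211717} = \frac{3428235}{2436721} + 2885746 \left(- \frac{1}{211717}\right) = 3428235 \cdot \frac{1}{2436721} - \frac{2885746}{211717} = \frac{3428235}{2436721} - \frac{2885746}{211717} = - \frac{6305942249371}{515895259957}$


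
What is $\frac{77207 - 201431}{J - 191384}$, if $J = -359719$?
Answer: $\frac{41408}{183701} \approx 0.22541$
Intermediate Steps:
$\frac{77207 - 201431}{J - 191384} = \frac{77207 - 201431}{-359719 - 191384} = - \frac{124224}{-551103} = \left(-124224\right) \left(- \frac{1}{551103}\right) = \frac{41408}{183701}$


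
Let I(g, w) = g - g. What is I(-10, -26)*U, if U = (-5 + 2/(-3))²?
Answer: 0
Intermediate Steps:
I(g, w) = 0
U = 289/9 (U = (-5 + 2*(-⅓))² = (-5 - ⅔)² = (-17/3)² = 289/9 ≈ 32.111)
I(-10, -26)*U = 0*(289/9) = 0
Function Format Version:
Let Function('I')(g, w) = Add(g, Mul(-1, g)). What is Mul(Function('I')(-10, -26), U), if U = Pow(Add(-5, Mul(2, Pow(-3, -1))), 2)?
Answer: 0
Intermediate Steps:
Function('I')(g, w) = 0
U = Rational(289, 9) (U = Pow(Add(-5, Mul(2, Rational(-1, 3))), 2) = Pow(Add(-5, Rational(-2, 3)), 2) = Pow(Rational(-17, 3), 2) = Rational(289, 9) ≈ 32.111)
Mul(Function('I')(-10, -26), U) = Mul(0, Rational(289, 9)) = 0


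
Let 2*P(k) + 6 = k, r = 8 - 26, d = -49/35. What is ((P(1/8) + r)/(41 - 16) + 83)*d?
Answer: -46011/400 ≈ -115.03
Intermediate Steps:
d = -7/5 (d = -49*1/35 = -7/5 ≈ -1.4000)
r = -18
P(k) = -3 + k/2
((P(1/8) + r)/(41 - 16) + 83)*d = (((-3 + (1/8)/2) - 18)/(41 - 16) + 83)*(-7/5) = (((-3 + (1*(1/8))/2) - 18)/25 + 83)*(-7/5) = (((-3 + (1/2)*(1/8)) - 18)*(1/25) + 83)*(-7/5) = (((-3 + 1/16) - 18)*(1/25) + 83)*(-7/5) = ((-47/16 - 18)*(1/25) + 83)*(-7/5) = (-335/16*1/25 + 83)*(-7/5) = (-67/80 + 83)*(-7/5) = (6573/80)*(-7/5) = -46011/400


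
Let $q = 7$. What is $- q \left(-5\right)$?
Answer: $35$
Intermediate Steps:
$- q \left(-5\right) = \left(-1\right) 7 \left(-5\right) = \left(-7\right) \left(-5\right) = 35$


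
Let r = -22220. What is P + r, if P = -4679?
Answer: -26899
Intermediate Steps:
P + r = -4679 - 22220 = -26899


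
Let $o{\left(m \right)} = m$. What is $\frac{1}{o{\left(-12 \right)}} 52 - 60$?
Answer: $- \frac{193}{3} \approx -64.333$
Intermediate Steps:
$\frac{1}{o{\left(-12 \right)}} 52 - 60 = \frac{1}{-12} \cdot 52 - 60 = \left(- \frac{1}{12}\right) 52 - 60 = - \frac{13}{3} - 60 = - \frac{193}{3}$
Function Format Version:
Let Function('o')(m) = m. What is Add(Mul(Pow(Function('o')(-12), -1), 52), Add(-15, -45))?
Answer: Rational(-193, 3) ≈ -64.333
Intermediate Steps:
Add(Mul(Pow(Function('o')(-12), -1), 52), Add(-15, -45)) = Add(Mul(Pow(-12, -1), 52), Add(-15, -45)) = Add(Mul(Rational(-1, 12), 52), -60) = Add(Rational(-13, 3), -60) = Rational(-193, 3)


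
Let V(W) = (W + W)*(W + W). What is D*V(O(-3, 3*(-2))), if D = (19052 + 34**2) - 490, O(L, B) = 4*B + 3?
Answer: 34782552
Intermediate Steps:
O(L, B) = 3 + 4*B
V(W) = 4*W**2 (V(W) = (2*W)*(2*W) = 4*W**2)
D = 19718 (D = (19052 + 1156) - 490 = 20208 - 490 = 19718)
D*V(O(-3, 3*(-2))) = 19718*(4*(3 + 4*(3*(-2)))**2) = 19718*(4*(3 + 4*(-6))**2) = 19718*(4*(3 - 24)**2) = 19718*(4*(-21)**2) = 19718*(4*441) = 19718*1764 = 34782552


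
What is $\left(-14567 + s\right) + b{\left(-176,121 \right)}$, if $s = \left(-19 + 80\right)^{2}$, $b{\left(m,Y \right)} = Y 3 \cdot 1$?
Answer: $-10483$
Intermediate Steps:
$b{\left(m,Y \right)} = 3 Y$ ($b{\left(m,Y \right)} = 3 Y 1 = 3 Y$)
$s = 3721$ ($s = 61^{2} = 3721$)
$\left(-14567 + s\right) + b{\left(-176,121 \right)} = \left(-14567 + 3721\right) + 3 \cdot 121 = -10846 + 363 = -10483$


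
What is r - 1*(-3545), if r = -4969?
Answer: -1424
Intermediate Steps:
r - 1*(-3545) = -4969 - 1*(-3545) = -4969 + 3545 = -1424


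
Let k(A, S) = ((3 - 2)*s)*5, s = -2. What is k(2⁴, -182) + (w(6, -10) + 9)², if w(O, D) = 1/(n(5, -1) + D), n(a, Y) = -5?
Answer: 15706/225 ≈ 69.804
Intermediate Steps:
w(O, D) = 1/(-5 + D)
k(A, S) = -10 (k(A, S) = ((3 - 2)*(-2))*5 = (1*(-2))*5 = -2*5 = -10)
k(2⁴, -182) + (w(6, -10) + 9)² = -10 + (1/(-5 - 10) + 9)² = -10 + (1/(-15) + 9)² = -10 + (-1/15 + 9)² = -10 + (134/15)² = -10 + 17956/225 = 15706/225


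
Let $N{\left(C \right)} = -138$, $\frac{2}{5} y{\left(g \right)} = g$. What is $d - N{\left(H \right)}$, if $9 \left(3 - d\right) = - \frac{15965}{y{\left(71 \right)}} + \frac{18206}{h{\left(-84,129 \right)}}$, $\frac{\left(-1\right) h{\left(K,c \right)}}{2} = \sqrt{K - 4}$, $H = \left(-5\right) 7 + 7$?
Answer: $\frac{96485}{639} - \frac{9103 i \sqrt{22}}{396} \approx 150.99 - 107.82 i$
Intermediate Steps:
$y{\left(g \right)} = \frac{5 g}{2}$
$H = -28$ ($H = -35 + 7 = -28$)
$h{\left(K,c \right)} = - 2 \sqrt{-4 + K}$ ($h{\left(K,c \right)} = - 2 \sqrt{K - 4} = - 2 \sqrt{-4 + K}$)
$d = \frac{8303}{639} - \frac{9103 i \sqrt{22}}{396}$ ($d = 3 - \frac{- \frac{15965}{\frac{5}{2} \cdot 71} + \frac{18206}{\left(-2\right) \sqrt{-4 - 84}}}{9} = 3 - \frac{- \frac{15965}{\frac{355}{2}} + \frac{18206}{\left(-2\right) \sqrt{-88}}}{9} = 3 - \frac{\left(-15965\right) \frac{2}{355} + \frac{18206}{\left(-2\right) 2 i \sqrt{22}}}{9} = 3 - \frac{- \frac{6386}{71} + \frac{18206}{\left(-4\right) i \sqrt{22}}}{9} = 3 - \frac{- \frac{6386}{71} + 18206 \frac{i \sqrt{22}}{88}}{9} = 3 - \frac{- \frac{6386}{71} + \frac{9103 i \sqrt{22}}{44}}{9} = 3 + \left(\frac{6386}{639} - \frac{9103 i \sqrt{22}}{396}\right) = \frac{8303}{639} - \frac{9103 i \sqrt{22}}{396} \approx 12.994 - 107.82 i$)
$d - N{\left(H \right)} = \left(\frac{8303}{639} - \frac{9103 i \sqrt{22}}{396}\right) - -138 = \left(\frac{8303}{639} - \frac{9103 i \sqrt{22}}{396}\right) + 138 = \frac{96485}{639} - \frac{9103 i \sqrt{22}}{396}$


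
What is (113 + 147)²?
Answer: 67600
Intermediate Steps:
(113 + 147)² = 260² = 67600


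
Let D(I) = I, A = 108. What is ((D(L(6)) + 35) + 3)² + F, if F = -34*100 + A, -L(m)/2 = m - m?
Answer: -1848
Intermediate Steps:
L(m) = 0 (L(m) = -2*(m - m) = -2*0 = 0)
F = -3292 (F = -34*100 + 108 = -3400 + 108 = -3292)
((D(L(6)) + 35) + 3)² + F = ((0 + 35) + 3)² - 3292 = (35 + 3)² - 3292 = 38² - 3292 = 1444 - 3292 = -1848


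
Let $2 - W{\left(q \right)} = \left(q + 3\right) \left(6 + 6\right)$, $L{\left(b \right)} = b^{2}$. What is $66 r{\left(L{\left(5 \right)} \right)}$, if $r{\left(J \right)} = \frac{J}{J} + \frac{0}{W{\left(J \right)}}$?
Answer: $66$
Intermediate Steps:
$W{\left(q \right)} = -34 - 12 q$ ($W{\left(q \right)} = 2 - \left(q + 3\right) \left(6 + 6\right) = 2 - \left(3 + q\right) 12 = 2 - \left(36 + 12 q\right) = -34 - 12 q$)
$r{\left(J \right)} = 1$ ($r{\left(J \right)} = \frac{J}{J} + \frac{0}{-34 - 12 J} = 1 + 0 = 1$)
$66 r{\left(L{\left(5 \right)} \right)} = 66 \cdot 1 = 66$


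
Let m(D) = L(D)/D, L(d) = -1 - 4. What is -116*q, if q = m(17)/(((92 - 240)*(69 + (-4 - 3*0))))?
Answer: -29/8177 ≈ -0.0035465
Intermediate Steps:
L(d) = -5
m(D) = -5/D
q = 1/32708 (q = (-5/17)/(((92 - 240)*(69 + (-4 - 3*0)))) = (-5*1/17)/((-148*(69 + (-4 + 0)))) = -5*(-1/(148*(69 - 4)))/17 = -5/(17*((-148*65))) = -5/17/(-9620) = -5/17*(-1/9620) = 1/32708 ≈ 3.0574e-5)
-116*q = -116*1/32708 = -29/8177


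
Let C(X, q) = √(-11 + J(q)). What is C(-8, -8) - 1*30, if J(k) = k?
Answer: -30 + I*√19 ≈ -30.0 + 4.3589*I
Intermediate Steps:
C(X, q) = √(-11 + q)
C(-8, -8) - 1*30 = √(-11 - 8) - 1*30 = √(-19) - 30 = I*√19 - 30 = -30 + I*√19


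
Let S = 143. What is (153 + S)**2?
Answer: 87616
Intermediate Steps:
(153 + S)**2 = (153 + 143)**2 = 296**2 = 87616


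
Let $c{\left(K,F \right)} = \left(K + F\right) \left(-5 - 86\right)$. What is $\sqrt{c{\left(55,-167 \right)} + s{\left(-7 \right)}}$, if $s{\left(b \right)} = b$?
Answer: $\sqrt{10185} \approx 100.92$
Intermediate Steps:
$c{\left(K,F \right)} = - 91 F - 91 K$ ($c{\left(K,F \right)} = \left(F + K\right) \left(-91\right) = - 91 F - 91 K$)
$\sqrt{c{\left(55,-167 \right)} + s{\left(-7 \right)}} = \sqrt{\left(\left(-91\right) \left(-167\right) - 5005\right) - 7} = \sqrt{\left(15197 - 5005\right) - 7} = \sqrt{10192 - 7} = \sqrt{10185}$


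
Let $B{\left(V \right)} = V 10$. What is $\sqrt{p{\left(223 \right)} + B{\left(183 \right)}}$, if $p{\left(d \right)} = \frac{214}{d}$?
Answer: $\frac{52 \sqrt{33673}}{223} \approx 42.79$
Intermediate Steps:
$B{\left(V \right)} = 10 V$
$\sqrt{p{\left(223 \right)} + B{\left(183 \right)}} = \sqrt{\frac{214}{223} + 10 \cdot 183} = \sqrt{214 \cdot \frac{1}{223} + 1830} = \sqrt{\frac{214}{223} + 1830} = \sqrt{\frac{408304}{223}} = \frac{52 \sqrt{33673}}{223}$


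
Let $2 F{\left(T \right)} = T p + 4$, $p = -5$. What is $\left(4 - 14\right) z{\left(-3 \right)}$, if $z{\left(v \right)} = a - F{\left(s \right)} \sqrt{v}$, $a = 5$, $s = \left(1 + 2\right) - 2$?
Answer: $-50 - 5 i \sqrt{3} \approx -50.0 - 8.6602 i$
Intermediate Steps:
$s = 1$ ($s = 3 - 2 = 1$)
$F{\left(T \right)} = 2 - \frac{5 T}{2}$ ($F{\left(T \right)} = \frac{T \left(-5\right) + 4}{2} = \frac{- 5 T + 4}{2} = \frac{4 - 5 T}{2} = 2 - \frac{5 T}{2}$)
$z{\left(v \right)} = 5 + \frac{\sqrt{v}}{2}$ ($z{\left(v \right)} = 5 - \left(2 - \frac{5}{2}\right) \sqrt{v} = 5 - - \frac{\sqrt{v}}{2} = 5 + \frac{\sqrt{v}}{2}$)
$\left(4 - 14\right) z{\left(-3 \right)} = \left(4 - 14\right) \left(5 + \frac{\sqrt{-3}}{2}\right) = - 10 \left(5 + \frac{i \sqrt{3}}{2}\right) = -50 - 5 i \sqrt{3}$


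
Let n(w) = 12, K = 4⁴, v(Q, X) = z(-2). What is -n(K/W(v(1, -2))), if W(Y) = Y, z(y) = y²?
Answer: -12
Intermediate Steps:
v(Q, X) = 4 (v(Q, X) = (-2)² = 4)
K = 256
-n(K/W(v(1, -2))) = -1*12 = -12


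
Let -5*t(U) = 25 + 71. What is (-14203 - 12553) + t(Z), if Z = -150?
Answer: -133876/5 ≈ -26775.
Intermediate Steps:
t(U) = -96/5 (t(U) = -(25 + 71)/5 = -⅕*96 = -96/5)
(-14203 - 12553) + t(Z) = (-14203 - 12553) - 96/5 = -26756 - 96/5 = -133876/5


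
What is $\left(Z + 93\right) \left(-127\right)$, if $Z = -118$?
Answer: $3175$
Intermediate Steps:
$\left(Z + 93\right) \left(-127\right) = \left(-118 + 93\right) \left(-127\right) = \left(-25\right) \left(-127\right) = 3175$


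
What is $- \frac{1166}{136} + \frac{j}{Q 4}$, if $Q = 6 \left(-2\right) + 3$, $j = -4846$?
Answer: $\frac{77135}{612} \approx 126.04$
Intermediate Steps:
$Q = -9$ ($Q = -12 + 3 = -9$)
$- \frac{1166}{136} + \frac{j}{Q 4} = - \frac{1166}{136} - \frac{4846}{\left(-9\right) 4} = \left(-1166\right) \frac{1}{136} - \frac{4846}{-36} = - \frac{583}{68} - - \frac{2423}{18} = - \frac{583}{68} + \frac{2423}{18} = \frac{77135}{612}$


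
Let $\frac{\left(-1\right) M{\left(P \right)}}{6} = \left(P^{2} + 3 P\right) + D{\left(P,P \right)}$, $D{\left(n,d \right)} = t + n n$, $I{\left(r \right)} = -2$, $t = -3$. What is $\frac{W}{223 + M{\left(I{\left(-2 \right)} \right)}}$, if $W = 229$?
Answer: $1$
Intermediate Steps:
$D{\left(n,d \right)} = -3 + n^{2}$ ($D{\left(n,d \right)} = -3 + n n = -3 + n^{2}$)
$M{\left(P \right)} = 18 - 18 P - 12 P^{2}$ ($M{\left(P \right)} = - 6 \left(\left(P^{2} + 3 P\right) + \left(-3 + P^{2}\right)\right) = - 6 \left(-3 + 2 P^{2} + 3 P\right) = 18 - 18 P - 12 P^{2}$)
$\frac{W}{223 + M{\left(I{\left(-2 \right)} \right)}} = \frac{1}{223 - \left(-54 + 48\right)} 229 = \frac{1}{223 + \left(18 + 36 - 48\right)} 229 = \frac{1}{223 + 6} \cdot 229 = \frac{1}{229} \cdot 229 = 1$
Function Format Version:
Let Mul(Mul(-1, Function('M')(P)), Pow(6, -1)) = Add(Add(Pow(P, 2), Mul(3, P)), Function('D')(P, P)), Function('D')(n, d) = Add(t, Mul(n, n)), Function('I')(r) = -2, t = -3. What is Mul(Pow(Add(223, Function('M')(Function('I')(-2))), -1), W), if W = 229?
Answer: 1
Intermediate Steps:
Function('D')(n, d) = Add(-3, Pow(n, 2)) (Function('D')(n, d) = Add(-3, Mul(n, n)) = Add(-3, Pow(n, 2)))
Function('M')(P) = Add(18, Mul(-18, P), Mul(-12, Pow(P, 2))) (Function('M')(P) = Mul(-6, Add(Add(Pow(P, 2), Mul(3, P)), Add(-3, Pow(P, 2)))) = Mul(-6, Add(-3, Mul(2, Pow(P, 2)), Mul(3, P))) = Add(18, Mul(-18, P), Mul(-12, Pow(P, 2))))
Mul(Pow(Add(223, Function('M')(Function('I')(-2))), -1), W) = Mul(Pow(Add(223, Add(18, Mul(-18, -2), Mul(-12, Pow(-2, 2)))), -1), 229) = Mul(Pow(Add(223, Add(18, 36, Mul(-12, 4))), -1), 229) = Mul(Pow(Add(223, Add(18, 36, -48)), -1), 229) = Mul(Pow(Add(223, 6), -1), 229) = Mul(Pow(229, -1), 229) = Mul(Rational(1, 229), 229) = 1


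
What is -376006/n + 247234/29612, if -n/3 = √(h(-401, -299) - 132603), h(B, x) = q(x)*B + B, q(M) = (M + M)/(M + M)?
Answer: 123617/14806 - 376006*I*√133405/400215 ≈ 8.3491 - 343.15*I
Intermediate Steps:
q(M) = 1 (q(M) = (2*M)/((2*M)) = (2*M)*(1/(2*M)) = 1)
h(B, x) = 2*B (h(B, x) = 1*B + B = B + B = 2*B)
n = -3*I*√133405 (n = -3*√(2*(-401) - 132603) = -3*√(-802 - 132603) = -3*I*√133405 ≈ -1095.7*I)
-376006/n + 247234/29612 = -376006*I*√133405/400215 + 247234/29612 = -376006*I*√133405/400215 + 247234*(1/29612) = -376006*I*√133405/400215 + 123617/14806 = 123617/14806 - 376006*I*√133405/400215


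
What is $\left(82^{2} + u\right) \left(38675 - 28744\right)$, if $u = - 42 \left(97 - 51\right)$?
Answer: $47589352$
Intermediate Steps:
$u = -1932$ ($u = \left(-42\right) 46 = -1932$)
$\left(82^{2} + u\right) \left(38675 - 28744\right) = \left(82^{2} - 1932\right) \left(38675 - 28744\right) = \left(6724 - 1932\right) 9931 = 4792 \cdot 9931 = 47589352$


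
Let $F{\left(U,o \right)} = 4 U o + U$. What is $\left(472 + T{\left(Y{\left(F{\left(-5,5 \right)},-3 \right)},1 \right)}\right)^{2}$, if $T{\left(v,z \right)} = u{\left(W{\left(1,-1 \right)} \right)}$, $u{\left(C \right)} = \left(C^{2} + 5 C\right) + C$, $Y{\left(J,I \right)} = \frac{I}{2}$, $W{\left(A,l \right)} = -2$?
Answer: $215296$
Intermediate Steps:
$F{\left(U,o \right)} = U + 4 U o$ ($F{\left(U,o \right)} = 4 U o + U = U + 4 U o$)
$Y{\left(J,I \right)} = \frac{I}{2}$ ($Y{\left(J,I \right)} = I \frac{1}{2} = \frac{I}{2}$)
$u{\left(C \right)} = C^{2} + 6 C$
$T{\left(v,z \right)} = -8$ ($T{\left(v,z \right)} = - 2 \left(6 - 2\right) = \left(-2\right) 4 = -8$)
$\left(472 + T{\left(Y{\left(F{\left(-5,5 \right)},-3 \right)},1 \right)}\right)^{2} = \left(472 - 8\right)^{2} = 464^{2} = 215296$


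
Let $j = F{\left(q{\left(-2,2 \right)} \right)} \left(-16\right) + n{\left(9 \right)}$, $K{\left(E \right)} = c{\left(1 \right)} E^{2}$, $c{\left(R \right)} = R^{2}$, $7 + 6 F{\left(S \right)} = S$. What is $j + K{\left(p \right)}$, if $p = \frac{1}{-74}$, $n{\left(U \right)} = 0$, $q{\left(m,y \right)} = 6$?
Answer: $\frac{43811}{16428} \approx 2.6668$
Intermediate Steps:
$F{\left(S \right)} = - \frac{7}{6} + \frac{S}{6}$
$p = - \frac{1}{74} \approx -0.013514$
$K{\left(E \right)} = E^{2}$ ($K{\left(E \right)} = 1^{2} E^{2} = 1 E^{2} = E^{2}$)
$j = \frac{8}{3}$ ($j = \left(- \frac{7}{6} + \frac{1}{6} \cdot 6\right) \left(-16\right) + 0 = \left(- \frac{7}{6} + 1\right) \left(-16\right) + 0 = \left(- \frac{1}{6}\right) \left(-16\right) + 0 = \frac{8}{3} + 0 = \frac{8}{3} \approx 2.6667$)
$j + K{\left(p \right)} = \frac{8}{3} + \left(- \frac{1}{74}\right)^{2} = \frac{8}{3} + \frac{1}{5476} = \frac{43811}{16428}$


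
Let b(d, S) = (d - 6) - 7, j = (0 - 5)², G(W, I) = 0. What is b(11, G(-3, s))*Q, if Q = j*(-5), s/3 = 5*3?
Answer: 250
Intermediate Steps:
s = 45 (s = 3*(5*3) = 3*15 = 45)
j = 25 (j = (-5)² = 25)
b(d, S) = -13 + d (b(d, S) = (-6 + d) - 7 = -13 + d)
Q = -125 (Q = 25*(-5) = -125)
b(11, G(-3, s))*Q = (-13 + 11)*(-125) = -2*(-125) = 250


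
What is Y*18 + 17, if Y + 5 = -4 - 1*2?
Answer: -181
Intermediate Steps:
Y = -11 (Y = -5 + (-4 - 1*2) = -5 + (-4 - 2) = -5 - 6 = -11)
Y*18 + 17 = -11*18 + 17 = -198 + 17 = -181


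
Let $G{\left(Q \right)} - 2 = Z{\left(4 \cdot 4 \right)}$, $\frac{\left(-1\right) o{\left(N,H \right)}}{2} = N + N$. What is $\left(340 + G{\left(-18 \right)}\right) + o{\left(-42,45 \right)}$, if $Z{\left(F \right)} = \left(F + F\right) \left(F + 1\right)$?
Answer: $1054$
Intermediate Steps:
$Z{\left(F \right)} = 2 F \left(1 + F\right)$
$o{\left(N,H \right)} = - 4 N$ ($o{\left(N,H \right)} = - 2 \left(N + N\right) = - 2 \cdot 2 N = - 4 N$)
$G{\left(Q \right)} = 546$ ($G{\left(Q \right)} = 2 + 2 \cdot 4 \cdot 4 \left(1 + 4 \cdot 4\right) = 2 + 2 \cdot 16 \left(1 + 16\right) = 2 + 2 \cdot 16 \cdot 17 = 2 + 544 = 546$)
$\left(340 + G{\left(-18 \right)}\right) + o{\left(-42,45 \right)} = \left(340 + 546\right) - -168 = 886 + 168 = 1054$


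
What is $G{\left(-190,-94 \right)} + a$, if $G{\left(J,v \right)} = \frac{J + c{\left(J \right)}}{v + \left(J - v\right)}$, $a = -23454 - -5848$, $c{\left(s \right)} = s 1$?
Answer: $-17604$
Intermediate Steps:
$c{\left(s \right)} = s$
$a = -17606$ ($a = -23454 + 5848 = -17606$)
$G{\left(J,v \right)} = 2$ ($G{\left(J,v \right)} = \frac{J + J}{v + \left(J - v\right)} = \frac{2 J}{J} = 2$)
$G{\left(-190,-94 \right)} + a = 2 - 17606 = -17604$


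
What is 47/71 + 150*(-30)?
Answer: -319453/71 ≈ -4499.3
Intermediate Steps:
47/71 + 150*(-30) = 47*(1/71) - 4500 = 47/71 - 4500 = -319453/71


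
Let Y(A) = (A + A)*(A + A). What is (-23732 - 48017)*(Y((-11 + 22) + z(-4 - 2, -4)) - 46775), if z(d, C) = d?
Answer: 3348884575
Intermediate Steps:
Y(A) = 4*A² (Y(A) = (2*A)*(2*A) = 4*A²)
(-23732 - 48017)*(Y((-11 + 22) + z(-4 - 2, -4)) - 46775) = (-23732 - 48017)*(4*((-11 + 22) + (-4 - 2))² - 46775) = -71749*(4*(11 - 6)² - 46775) = -71749*(4*5² - 46775) = -71749*(4*25 - 46775) = -71749*(100 - 46775) = -71749*(-46675) = 3348884575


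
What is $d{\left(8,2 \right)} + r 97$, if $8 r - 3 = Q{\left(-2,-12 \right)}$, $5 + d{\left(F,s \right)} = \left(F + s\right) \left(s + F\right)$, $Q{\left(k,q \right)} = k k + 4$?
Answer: $\frac{1827}{8} \approx 228.38$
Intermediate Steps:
$Q{\left(k,q \right)} = 4 + k^{2}$ ($Q{\left(k,q \right)} = k^{2} + 4 = 4 + k^{2}$)
$d{\left(F,s \right)} = -5 + \left(F + s\right)^{2}$ ($d{\left(F,s \right)} = -5 + \left(F + s\right) \left(s + F\right) = -5 + \left(F + s\right) \left(F + s\right) = -5 + \left(F + s\right)^{2}$)
$r = \frac{11}{8}$ ($r = \frac{3}{8} + \frac{4 + \left(-2\right)^{2}}{8} = \frac{3}{8} + \frac{4 + 4}{8} = \frac{3}{8} + \frac{1}{8} \cdot 8 = \frac{3}{8} + 1 = \frac{11}{8} \approx 1.375$)
$d{\left(8,2 \right)} + r 97 = \left(-5 + \left(8 + 2\right)^{2}\right) + \frac{11}{8} \cdot 97 = \left(-5 + 10^{2}\right) + \frac{1067}{8} = \left(-5 + 100\right) + \frac{1067}{8} = 95 + \frac{1067}{8} = \frac{1827}{8}$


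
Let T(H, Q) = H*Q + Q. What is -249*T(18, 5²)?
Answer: -118275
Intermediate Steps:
T(H, Q) = Q + H*Q
-249*T(18, 5²) = -249*5²*(1 + 18) = -6225*19 = -249*475 = -118275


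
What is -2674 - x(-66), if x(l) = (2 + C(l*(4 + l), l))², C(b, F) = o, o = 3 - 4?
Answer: -2675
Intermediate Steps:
o = -1
C(b, F) = -1
x(l) = 1 (x(l) = (2 - 1)² = 1² = 1)
-2674 - x(-66) = -2674 - 1*1 = -2674 - 1 = -2675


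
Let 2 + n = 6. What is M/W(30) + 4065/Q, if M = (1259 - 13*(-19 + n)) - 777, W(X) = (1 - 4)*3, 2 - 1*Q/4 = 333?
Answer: -932933/11916 ≈ -78.292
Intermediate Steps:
Q = -1324 (Q = 8 - 4*333 = 8 - 1332 = -1324)
n = 4 (n = -2 + 6 = 4)
W(X) = -9 (W(X) = -3*3 = -9)
M = 677 (M = (1259 - 13*(-19 + 4)) - 777 = (1259 - 13*(-15)) - 777 = (1259 + 195) - 777 = 1454 - 777 = 677)
M/W(30) + 4065/Q = 677/(-9) + 4065/(-1324) = 677*(-⅑) + 4065*(-1/1324) = -677/9 - 4065/1324 = -932933/11916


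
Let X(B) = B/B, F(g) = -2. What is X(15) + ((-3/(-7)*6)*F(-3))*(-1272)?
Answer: 45799/7 ≈ 6542.7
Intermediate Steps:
X(B) = 1
X(15) + ((-3/(-7)*6)*F(-3))*(-1272) = 1 + ((-3/(-7)*6)*(-2))*(-1272) = 1 + ((-3*(-1/7)*6)*(-2))*(-1272) = 1 + (((3/7)*6)*(-2))*(-1272) = 1 + ((18/7)*(-2))*(-1272) = 1 - 36/7*(-1272) = 1 + 45792/7 = 45799/7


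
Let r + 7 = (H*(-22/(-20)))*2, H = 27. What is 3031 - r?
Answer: 14893/5 ≈ 2978.6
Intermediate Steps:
r = 262/5 (r = -7 + (27*(-22/(-20)))*2 = -7 + (27*(-22*(-1/20)))*2 = -7 + (27*(11/10))*2 = -7 + (297/10)*2 = -7 + 297/5 = 262/5 ≈ 52.400)
3031 - r = 3031 - 1*262/5 = 3031 - 262/5 = 14893/5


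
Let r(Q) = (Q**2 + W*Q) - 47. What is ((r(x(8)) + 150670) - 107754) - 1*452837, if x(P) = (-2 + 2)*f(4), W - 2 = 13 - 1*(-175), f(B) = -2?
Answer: -409968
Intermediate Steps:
W = 190 (W = 2 + (13 - 1*(-175)) = 2 + (13 + 175) = 2 + 188 = 190)
x(P) = 0 (x(P) = (-2 + 2)*(-2) = 0*(-2) = 0)
r(Q) = -47 + Q**2 + 190*Q (r(Q) = (Q**2 + 190*Q) - 47 = -47 + Q**2 + 190*Q)
((r(x(8)) + 150670) - 107754) - 1*452837 = (((-47 + 0**2 + 190*0) + 150670) - 107754) - 1*452837 = (((-47 + 0 + 0) + 150670) - 107754) - 452837 = ((-47 + 150670) - 107754) - 452837 = (150623 - 107754) - 452837 = 42869 - 452837 = -409968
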